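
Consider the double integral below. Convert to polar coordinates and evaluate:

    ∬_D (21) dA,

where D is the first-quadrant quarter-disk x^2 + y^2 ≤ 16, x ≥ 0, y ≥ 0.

The region D is 0 ≤ r ≤ 4, 0 ≤ θ ≤ π/2 in polar coordinates, where x = r cos(θ), y = r sin(θ), and dA = r dr dθ.

Under the substitution, the integrand becomes 21, so

    ∬_D (21) dA = ∫_{0}^{π/2} ∫_{0}^{4} (21) · r dr dθ.

Inner integral (in r): ∫_{0}^{4} (21) · r dr = 168.

Outer integral (in θ): ∫_{0}^{π/2} (168) dθ = 84π.

Therefore ∬_D (21) dA = 84π.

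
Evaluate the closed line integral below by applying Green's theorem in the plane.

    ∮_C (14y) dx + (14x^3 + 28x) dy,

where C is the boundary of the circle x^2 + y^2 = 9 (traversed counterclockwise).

Green's theorem converts the closed line integral into a double integral over the enclosed region D:

    ∮_C P dx + Q dy = ∬_D (∂Q/∂x - ∂P/∂y) dA.

Here P = 14y, Q = 14x^3 + 28x, so

    ∂Q/∂x = 42x^2 + 28,    ∂P/∂y = 14,
    ∂Q/∂x - ∂P/∂y = 42x^2 + 14.

D is the region x^2 + y^2 ≤ 9. Evaluating the double integral:

In polar coordinates (x = r cos θ, y = r sin θ, dA = r dr dθ) the integrand becomes 42r^2cos(θ)^2 + 14, so

    ∬_D (42x^2 + 14) dA = ∫_0^{2π} ∫_0^{3} (42r^2cos(θ)^2 + 14) · r dr dθ.

Inner (r from 0 to 3): 1701cos(θ)^2/2 + 63.
Outer (θ from 0 to 2π): 1953π/2.

Therefore ∮_C P dx + Q dy = 1953π/2.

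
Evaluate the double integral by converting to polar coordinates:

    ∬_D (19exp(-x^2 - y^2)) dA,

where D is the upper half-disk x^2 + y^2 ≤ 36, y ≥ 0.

The region D is 0 ≤ r ≤ 6, 0 ≤ θ ≤ π in polar coordinates, where x = r cos(θ), y = r sin(θ), and dA = r dr dθ.

Under the substitution, the integrand becomes 19exp(-r^2), so

    ∬_D (19exp(-x^2 - y^2)) dA = ∫_{0}^{π} ∫_{0}^{6} (19exp(-r^2)) · r dr dθ.

Inner integral (in r): ∫_{0}^{6} (19exp(-r^2)) · r dr = 19/2 - 19exp(-36)/2.

Outer integral (in θ): ∫_{0}^{π} (19/2 - 19exp(-36)/2) dθ = -19π (1 - exp(36))exp(-36)/2.

Therefore ∬_D (19exp(-x^2 - y^2)) dA = -19π (1 - exp(36))exp(-36)/2.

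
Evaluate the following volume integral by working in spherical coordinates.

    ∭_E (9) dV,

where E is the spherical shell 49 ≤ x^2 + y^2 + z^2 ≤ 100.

In spherical coordinates, x = ρ sin(φ) cos(θ), y = ρ sin(φ) sin(θ), z = ρ cos(φ), and dV = ρ^2 sin(φ) dρ dφ dθ.

The integrand becomes 9, so

    ∭_E (9) dV = ∫_{0}^{2π} ∫_{0}^{π} ∫_{7}^{10} (9) · ρ^2 sin(φ) dρ dφ dθ.

Inner (ρ): 1971sin(φ).
Middle (φ): 3942.
Outer (θ): 7884π.

Therefore the triple integral equals 7884π.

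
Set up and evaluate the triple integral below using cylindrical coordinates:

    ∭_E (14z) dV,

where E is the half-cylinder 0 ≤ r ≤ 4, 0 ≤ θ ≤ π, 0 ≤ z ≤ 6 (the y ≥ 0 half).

In cylindrical coordinates, x = r cos(θ), y = r sin(θ), z = z, and dV = r dr dθ dz.

The integrand becomes 14z, so

    ∭_E (14z) dV = ∫_{0}^{π} ∫_{0}^{4} ∫_{0}^{6} (14z) · r dz dr dθ.

Inner (z): 252r.
Middle (r from 0 to 4): 2016.
Outer (θ): 2016π.

Therefore the triple integral equals 2016π.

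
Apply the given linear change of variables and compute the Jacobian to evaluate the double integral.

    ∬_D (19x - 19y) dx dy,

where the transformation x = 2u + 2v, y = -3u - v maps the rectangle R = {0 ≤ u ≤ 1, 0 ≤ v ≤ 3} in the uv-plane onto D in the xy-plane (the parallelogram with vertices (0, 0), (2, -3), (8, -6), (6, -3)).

Compute the Jacobian determinant of (x, y) with respect to (u, v):

    ∂(x,y)/∂(u,v) = | 2  2 | = (2)(-1) - (2)(-3) = 4.
                   | -3  -1 |

Its absolute value is |J| = 4 (the area scaling factor).

Substituting x = 2u + 2v, y = -3u - v into the integrand,

    19x - 19y → 95u + 57v,

so the integral becomes

    ∬_R (95u + 57v) · |J| du dv = ∫_0^1 ∫_0^3 (380u + 228v) dv du.

Inner (v): 1140u + 1026.
Outer (u): 1596.

Therefore ∬_D (19x - 19y) dx dy = 1596.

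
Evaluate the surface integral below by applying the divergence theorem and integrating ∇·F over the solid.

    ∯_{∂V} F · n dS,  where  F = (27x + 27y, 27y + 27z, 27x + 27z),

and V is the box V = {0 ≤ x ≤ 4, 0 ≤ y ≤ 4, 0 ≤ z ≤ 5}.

By the divergence theorem,

    ∯_{∂V} F · n dS = ∭_V (∇ · F) dV.

Compute the divergence:
    ∇ · F = ∂F_x/∂x + ∂F_y/∂y + ∂F_z/∂z = 27 + 27 + 27 = 81.

V is a rectangular box, so dV = dx dy dz with 0 ≤ x ≤ 4, 0 ≤ y ≤ 4, 0 ≤ z ≤ 5.

Integrate (81) over V as an iterated integral:

    ∭_V (∇·F) dV = ∫_0^{4} ∫_0^{4} ∫_0^{5} (81) dz dy dx.

Inner (z from 0 to 5): 405.
Middle (y from 0 to 4): 1620.
Outer (x from 0 to 4): 6480.

Therefore ∯_{∂V} F · n dS = 6480.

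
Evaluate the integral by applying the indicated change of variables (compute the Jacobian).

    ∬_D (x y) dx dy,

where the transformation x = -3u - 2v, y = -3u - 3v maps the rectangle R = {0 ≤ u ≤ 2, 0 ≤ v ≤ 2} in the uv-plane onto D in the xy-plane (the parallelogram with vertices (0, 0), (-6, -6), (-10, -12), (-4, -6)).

Compute the Jacobian determinant of (x, y) with respect to (u, v):

    ∂(x,y)/∂(u,v) = | -3  -2 | = (-3)(-3) - (-2)(-3) = 3.
                   | -3  -3 |

Its absolute value is |J| = 3 (the area scaling factor).

Substituting x = -3u - 2v, y = -3u - 3v into the integrand,

    x y → 9u^2 + 15u v + 6v^2,

so the integral becomes

    ∬_R (9u^2 + 15u v + 6v^2) · |J| du dv = ∫_0^2 ∫_0^2 (27u^2 + 45u v + 18v^2) dv du.

Inner (v): 54u^2 + 90u + 48.
Outer (u): 420.

Therefore ∬_D (x y) dx dy = 420.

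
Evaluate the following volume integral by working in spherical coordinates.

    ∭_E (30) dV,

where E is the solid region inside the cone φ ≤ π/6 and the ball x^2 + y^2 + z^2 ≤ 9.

In spherical coordinates, x = ρ sin(φ) cos(θ), y = ρ sin(φ) sin(θ), z = ρ cos(φ), and dV = ρ^2 sin(φ) dρ dφ dθ.

The integrand becomes 30, so

    ∭_E (30) dV = ∫_{0}^{2π} ∫_{0}^{π/6} ∫_{0}^{3} (30) · ρ^2 sin(φ) dρ dφ dθ.

Inner (ρ): 270sin(φ).
Middle (φ): 270 - 135sqrt(3).
Outer (θ): 270π (2 - sqrt(3)).

Therefore the triple integral equals 270π (2 - sqrt(3)).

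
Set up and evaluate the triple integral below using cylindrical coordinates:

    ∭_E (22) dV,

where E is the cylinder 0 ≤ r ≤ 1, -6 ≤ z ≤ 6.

In cylindrical coordinates, x = r cos(θ), y = r sin(θ), z = z, and dV = r dr dθ dz.

The integrand becomes 22, so

    ∭_E (22) dV = ∫_{0}^{2π} ∫_{0}^{1} ∫_{-6}^{6} (22) · r dz dr dθ.

Inner (z): 264r.
Middle (r from 0 to 1): 132.
Outer (θ): 264π.

Therefore the triple integral equals 264π.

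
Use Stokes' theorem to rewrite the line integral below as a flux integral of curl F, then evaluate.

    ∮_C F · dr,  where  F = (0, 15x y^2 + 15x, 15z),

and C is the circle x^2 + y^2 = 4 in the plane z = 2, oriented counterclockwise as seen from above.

Let S be the flat disk x^2 + y^2 ≤ 4 in the plane z = 2, with upward unit normal n̂ = ẑ. By Stokes' theorem,

    ∮_C F · dr = ∬_S (∇ × F) · n̂ dS = ∬_D (curl F)_z dA,

where D is the disk x^2 + y^2 ≤ 4.

Compute the curl of F = (0, 15x y^2 + 15x, 15z):
    (∇ × F)_x = ∂F_z/∂y - ∂F_y/∂z = 0,
    (∇ × F)_y = ∂F_x/∂z - ∂F_z/∂x = 0,
    (∇ × F)_z = ∂F_y/∂x - ∂F_x/∂y = 15y^2 + 15.

On z = 2, (curl F)_z = 15y^2 + 15.

Convert to polar (x = r cos θ, y = r sin θ, dA = r dr dθ); the integrand becomes 15r^2sin(θ)^2 + 15, so

    ∬_D (curl F)_z dA = ∫_0^{2π} ∫_0^{2} (15r^2sin(θ)^2 + 15) · r dr dθ.

Inner (r from 0 to 2): 60 - 30cos(2θ).
Outer (θ from 0 to 2π): 120π.

Therefore ∮_C F · dr = 120π.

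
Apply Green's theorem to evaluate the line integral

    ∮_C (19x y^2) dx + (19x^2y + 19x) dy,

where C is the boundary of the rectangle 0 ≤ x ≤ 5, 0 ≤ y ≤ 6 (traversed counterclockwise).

Green's theorem converts the closed line integral into a double integral over the enclosed region D:

    ∮_C P dx + Q dy = ∬_D (∂Q/∂x - ∂P/∂y) dA.

Here P = 19x y^2, Q = 19x^2y + 19x, so

    ∂Q/∂x = 38x y + 19,    ∂P/∂y = 38x y,
    ∂Q/∂x - ∂P/∂y = 19.

D is the region 0 ≤ x ≤ 5, 0 ≤ y ≤ 6. Evaluating the double integral:

    ∬_D (19) dA = ∫_0^{5} ∫_0^{6} (19) dy dx.

Inner (y from 0 to 6): 114.
Outer (x from 0 to 5): 570.

Therefore ∮_C P dx + Q dy = 570.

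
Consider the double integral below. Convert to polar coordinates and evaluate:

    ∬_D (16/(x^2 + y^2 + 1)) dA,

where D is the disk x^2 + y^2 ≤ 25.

The region D is 0 ≤ r ≤ 5, 0 ≤ θ ≤ 2π in polar coordinates, where x = r cos(θ), y = r sin(θ), and dA = r dr dθ.

Under the substitution, the integrand becomes 16/(r^2 + 1), so

    ∬_D (16/(x^2 + y^2 + 1)) dA = ∫_{0}^{2π} ∫_{0}^{5} (16/(r^2 + 1)) · r dr dθ.

Inner integral (in r): ∫_{0}^{5} (16/(r^2 + 1)) · r dr = log(208827064576).

Outer integral (in θ): ∫_{0}^{2π} (log(208827064576)) dθ = 16π log(26).

Therefore ∬_D (16/(x^2 + y^2 + 1)) dA = 16π log(26).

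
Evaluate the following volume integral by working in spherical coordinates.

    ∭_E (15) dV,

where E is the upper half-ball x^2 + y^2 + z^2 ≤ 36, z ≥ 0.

In spherical coordinates, x = ρ sin(φ) cos(θ), y = ρ sin(φ) sin(θ), z = ρ cos(φ), and dV = ρ^2 sin(φ) dρ dφ dθ.

The integrand becomes 15, so

    ∭_E (15) dV = ∫_{0}^{2π} ∫_{0}^{π/2} ∫_{0}^{6} (15) · ρ^2 sin(φ) dρ dφ dθ.

Inner (ρ): 1080sin(φ).
Middle (φ): 1080.
Outer (θ): 2160π.

Therefore the triple integral equals 2160π.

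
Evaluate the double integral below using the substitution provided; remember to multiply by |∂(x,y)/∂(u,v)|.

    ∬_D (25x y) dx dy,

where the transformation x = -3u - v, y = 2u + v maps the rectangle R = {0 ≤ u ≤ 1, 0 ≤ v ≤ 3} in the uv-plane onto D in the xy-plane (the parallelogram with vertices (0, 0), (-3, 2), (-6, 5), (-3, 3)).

Compute the Jacobian determinant of (x, y) with respect to (u, v):

    ∂(x,y)/∂(u,v) = | -3  -1 | = (-3)(1) - (-1)(2) = -1.
                   | 2  1 |

Its absolute value is |J| = 1 (the area scaling factor).

Substituting x = -3u - v, y = 2u + v into the integrand,

    25x y → -150u^2 - 125u v - 25v^2,

so the integral becomes

    ∬_R (-150u^2 - 125u v - 25v^2) · |J| du dv = ∫_0^1 ∫_0^3 (-150u^2 - 125u v - 25v^2) dv du.

Inner (v): -450u^2 - 1125u/2 - 225.
Outer (u): -2625/4.

Therefore ∬_D (25x y) dx dy = -2625/4.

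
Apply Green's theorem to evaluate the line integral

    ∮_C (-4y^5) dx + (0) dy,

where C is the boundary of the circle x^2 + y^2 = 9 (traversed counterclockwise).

Green's theorem converts the closed line integral into a double integral over the enclosed region D:

    ∮_C P dx + Q dy = ∬_D (∂Q/∂x - ∂P/∂y) dA.

Here P = -4y^5, Q = 0, so

    ∂Q/∂x = 0,    ∂P/∂y = -20y^4,
    ∂Q/∂x - ∂P/∂y = 20y^4.

D is the region x^2 + y^2 ≤ 9. Evaluating the double integral:

In polar coordinates (x = r cos θ, y = r sin θ, dA = r dr dθ) the integrand becomes 20r^4sin(θ)^4, so

    ∬_D (20y^4) dA = ∫_0^{2π} ∫_0^{3} (20r^4sin(θ)^4) · r dr dθ.

Inner (r from 0 to 3): 2430sin(θ)^4.
Outer (θ from 0 to 2π): 3645π/2.

Therefore ∮_C P dx + Q dy = 3645π/2.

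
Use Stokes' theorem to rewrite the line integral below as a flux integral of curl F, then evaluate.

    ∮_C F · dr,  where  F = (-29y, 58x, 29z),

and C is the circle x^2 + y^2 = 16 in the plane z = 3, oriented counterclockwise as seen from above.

Let S be the flat disk x^2 + y^2 ≤ 16 in the plane z = 3, with upward unit normal n̂ = ẑ. By Stokes' theorem,

    ∮_C F · dr = ∬_S (∇ × F) · n̂ dS = ∬_D (curl F)_z dA,

where D is the disk x^2 + y^2 ≤ 16.

Compute the curl of F = (-29y, 58x, 29z):
    (∇ × F)_x = ∂F_z/∂y - ∂F_y/∂z = 0,
    (∇ × F)_y = ∂F_x/∂z - ∂F_z/∂x = 0,
    (∇ × F)_z = ∂F_y/∂x - ∂F_x/∂y = 87.

On z = 3, (curl F)_z = 87.

Convert to polar (x = r cos θ, y = r sin θ, dA = r dr dθ); the integrand becomes 87, so

    ∬_D (curl F)_z dA = ∫_0^{2π} ∫_0^{4} (87) · r dr dθ.

Inner (r from 0 to 4): 696.
Outer (θ from 0 to 2π): 1392π.

Therefore ∮_C F · dr = 1392π.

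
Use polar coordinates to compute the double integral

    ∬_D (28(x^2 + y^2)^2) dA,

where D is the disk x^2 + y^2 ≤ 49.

The region D is 0 ≤ r ≤ 7, 0 ≤ θ ≤ 2π in polar coordinates, where x = r cos(θ), y = r sin(θ), and dA = r dr dθ.

Under the substitution, the integrand becomes 28r^4, so

    ∬_D (28(x^2 + y^2)^2) dA = ∫_{0}^{2π} ∫_{0}^{7} (28r^4) · r dr dθ.

Inner integral (in r): ∫_{0}^{7} (28r^4) · r dr = 1647086/3.

Outer integral (in θ): ∫_{0}^{2π} (1647086/3) dθ = 3294172π/3.

Therefore ∬_D (28(x^2 + y^2)^2) dA = 3294172π/3.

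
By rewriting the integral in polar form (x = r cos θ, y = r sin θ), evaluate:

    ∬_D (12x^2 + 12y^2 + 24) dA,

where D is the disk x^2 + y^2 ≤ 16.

The region D is 0 ≤ r ≤ 4, 0 ≤ θ ≤ 2π in polar coordinates, where x = r cos(θ), y = r sin(θ), and dA = r dr dθ.

Under the substitution, the integrand becomes 12r^2 + 24, so

    ∬_D (12x^2 + 12y^2 + 24) dA = ∫_{0}^{2π} ∫_{0}^{4} (12r^2 + 24) · r dr dθ.

Inner integral (in r): ∫_{0}^{4} (12r^2 + 24) · r dr = 960.

Outer integral (in θ): ∫_{0}^{2π} (960) dθ = 1920π.

Therefore ∬_D (12x^2 + 12y^2 + 24) dA = 1920π.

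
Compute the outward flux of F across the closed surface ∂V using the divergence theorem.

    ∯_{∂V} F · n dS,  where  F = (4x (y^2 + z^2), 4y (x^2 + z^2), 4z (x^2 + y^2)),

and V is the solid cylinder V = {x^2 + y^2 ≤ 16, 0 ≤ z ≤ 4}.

By the divergence theorem,

    ∯_{∂V} F · n dS = ∭_V (∇ · F) dV.

Compute the divergence:
    ∇ · F = ∂F_x/∂x + ∂F_y/∂y + ∂F_z/∂z = 4y^2 + 4z^2 + 4x^2 + 4z^2 + 4x^2 + 4y^2 = 8x^2 + 8y^2 + 8z^2.

In cylindrical coordinates, x = r cos(θ), y = r sin(θ), z = z, dV = r dr dθ dz, with 0 ≤ r ≤ 4, 0 ≤ θ ≤ 2π, 0 ≤ z ≤ 4.

The integrand, after substitution and multiplying by the volume element, becomes (8r^2 + 8z^2) · r, so

    ∭_V (∇·F) dV = ∫_0^{2π} ∫_0^{4} ∫_0^{4} (8r^2 + 8z^2) · r dz dr dθ.

Inner (z from 0 to 4): 32r (r^2 + 16/3).
Middle (r from 0 to 4): 10240/3.
Outer (θ from 0 to 2π): 20480π/3.

Therefore ∯_{∂V} F · n dS = 20480π/3.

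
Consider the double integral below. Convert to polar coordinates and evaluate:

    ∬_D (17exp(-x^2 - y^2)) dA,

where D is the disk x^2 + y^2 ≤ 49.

The region D is 0 ≤ r ≤ 7, 0 ≤ θ ≤ 2π in polar coordinates, where x = r cos(θ), y = r sin(θ), and dA = r dr dθ.

Under the substitution, the integrand becomes 17exp(-r^2), so

    ∬_D (17exp(-x^2 - y^2)) dA = ∫_{0}^{2π} ∫_{0}^{7} (17exp(-r^2)) · r dr dθ.

Inner integral (in r): ∫_{0}^{7} (17exp(-r^2)) · r dr = 17/2 - 17exp(-49)/2.

Outer integral (in θ): ∫_{0}^{2π} (17/2 - 17exp(-49)/2) dθ = -17π exp(-49) + 17π.

Therefore ∬_D (17exp(-x^2 - y^2)) dA = -17π exp(-49) + 17π.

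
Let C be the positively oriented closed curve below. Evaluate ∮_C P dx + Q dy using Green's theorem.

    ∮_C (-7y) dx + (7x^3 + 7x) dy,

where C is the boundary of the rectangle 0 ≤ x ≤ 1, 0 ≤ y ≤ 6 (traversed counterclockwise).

Green's theorem converts the closed line integral into a double integral over the enclosed region D:

    ∮_C P dx + Q dy = ∬_D (∂Q/∂x - ∂P/∂y) dA.

Here P = -7y, Q = 7x^3 + 7x, so

    ∂Q/∂x = 21x^2 + 7,    ∂P/∂y = -7,
    ∂Q/∂x - ∂P/∂y = 21x^2 + 14.

D is the region 0 ≤ x ≤ 1, 0 ≤ y ≤ 6. Evaluating the double integral:

    ∬_D (21x^2 + 14) dA = ∫_0^{1} ∫_0^{6} (21x^2 + 14) dy dx.

Inner (y from 0 to 6): 126x^2 + 84.
Outer (x from 0 to 1): 126.

Therefore ∮_C P dx + Q dy = 126.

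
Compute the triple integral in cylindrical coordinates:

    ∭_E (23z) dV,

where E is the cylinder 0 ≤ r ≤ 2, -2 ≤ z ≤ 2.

In cylindrical coordinates, x = r cos(θ), y = r sin(θ), z = z, and dV = r dr dθ dz.

The integrand becomes 23z, so

    ∭_E (23z) dV = ∫_{0}^{2π} ∫_{0}^{2} ∫_{-2}^{2} (23z) · r dz dr dθ.

Inner (z): 0.
Middle (r from 0 to 2): 0.
Outer (θ): 0.

Therefore the triple integral equals 0.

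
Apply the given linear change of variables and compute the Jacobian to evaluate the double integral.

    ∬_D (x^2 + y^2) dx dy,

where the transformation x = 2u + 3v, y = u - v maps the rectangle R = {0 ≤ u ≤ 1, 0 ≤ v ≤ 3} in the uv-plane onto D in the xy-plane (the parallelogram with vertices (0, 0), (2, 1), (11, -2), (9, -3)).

Compute the Jacobian determinant of (x, y) with respect to (u, v):

    ∂(x,y)/∂(u,v) = | 2  3 | = (2)(-1) - (3)(1) = -5.
                   | 1  -1 |

Its absolute value is |J| = 5 (the area scaling factor).

Substituting x = 2u + 3v, y = u - v into the integrand,

    x^2 + y^2 → 5u^2 + 10u v + 10v^2,

so the integral becomes

    ∬_R (5u^2 + 10u v + 10v^2) · |J| du dv = ∫_0^1 ∫_0^3 (25u^2 + 50u v + 50v^2) dv du.

Inner (v): 75u^2 + 225u + 450.
Outer (u): 1175/2.

Therefore ∬_D (x^2 + y^2) dx dy = 1175/2.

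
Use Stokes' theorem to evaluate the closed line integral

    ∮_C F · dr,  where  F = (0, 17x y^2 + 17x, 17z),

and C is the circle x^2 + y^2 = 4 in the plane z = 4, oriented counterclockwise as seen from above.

Let S be the flat disk x^2 + y^2 ≤ 4 in the plane z = 4, with upward unit normal n̂ = ẑ. By Stokes' theorem,

    ∮_C F · dr = ∬_S (∇ × F) · n̂ dS = ∬_D (curl F)_z dA,

where D is the disk x^2 + y^2 ≤ 4.

Compute the curl of F = (0, 17x y^2 + 17x, 17z):
    (∇ × F)_x = ∂F_z/∂y - ∂F_y/∂z = 0,
    (∇ × F)_y = ∂F_x/∂z - ∂F_z/∂x = 0,
    (∇ × F)_z = ∂F_y/∂x - ∂F_x/∂y = 17y^2 + 17.

On z = 4, (curl F)_z = 17y^2 + 17.

Convert to polar (x = r cos θ, y = r sin θ, dA = r dr dθ); the integrand becomes 17r^2sin(θ)^2 + 17, so

    ∬_D (curl F)_z dA = ∫_0^{2π} ∫_0^{2} (17r^2sin(θ)^2 + 17) · r dr dθ.

Inner (r from 0 to 2): 68 - 34cos(2θ).
Outer (θ from 0 to 2π): 136π.

Therefore ∮_C F · dr = 136π.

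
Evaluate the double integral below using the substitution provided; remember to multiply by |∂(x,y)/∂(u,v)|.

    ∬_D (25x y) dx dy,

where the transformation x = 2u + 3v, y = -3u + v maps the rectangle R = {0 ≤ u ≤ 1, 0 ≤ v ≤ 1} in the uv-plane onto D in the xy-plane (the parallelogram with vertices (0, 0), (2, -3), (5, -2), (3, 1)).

Compute the Jacobian determinant of (x, y) with respect to (u, v):

    ∂(x,y)/∂(u,v) = | 2  3 | = (2)(1) - (3)(-3) = 11.
                   | -3  1 |

Its absolute value is |J| = 11 (the area scaling factor).

Substituting x = 2u + 3v, y = -3u + v into the integrand,

    25x y → -150u^2 - 175u v + 75v^2,

so the integral becomes

    ∬_R (-150u^2 - 175u v + 75v^2) · |J| du dv = ∫_0^1 ∫_0^1 (-1650u^2 - 1925u v + 825v^2) dv du.

Inner (v): -1650u^2 - 1925u/2 + 275.
Outer (u): -3025/4.

Therefore ∬_D (25x y) dx dy = -3025/4.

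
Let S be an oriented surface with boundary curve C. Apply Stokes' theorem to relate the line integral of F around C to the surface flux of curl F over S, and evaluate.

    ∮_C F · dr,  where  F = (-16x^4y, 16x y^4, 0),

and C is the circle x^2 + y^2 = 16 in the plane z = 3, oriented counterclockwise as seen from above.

Let S be the flat disk x^2 + y^2 ≤ 16 in the plane z = 3, with upward unit normal n̂ = ẑ. By Stokes' theorem,

    ∮_C F · dr = ∬_S (∇ × F) · n̂ dS = ∬_D (curl F)_z dA,

where D is the disk x^2 + y^2 ≤ 16.

Compute the curl of F = (-16x^4y, 16x y^4, 0):
    (∇ × F)_x = ∂F_z/∂y - ∂F_y/∂z = 0,
    (∇ × F)_y = ∂F_x/∂z - ∂F_z/∂x = 0,
    (∇ × F)_z = ∂F_y/∂x - ∂F_x/∂y = 16x^4 + 16y^4.

On z = 3, (curl F)_z = 16x^4 + 16y^4.

Convert to polar (x = r cos θ, y = r sin θ, dA = r dr dθ); the integrand becomes 16r^4(sin(θ)^4 + cos(θ)^4), so

    ∬_D (curl F)_z dA = ∫_0^{2π} ∫_0^{4} (16r^4(sin(θ)^4 + cos(θ)^4)) · r dr dθ.

Inner (r from 0 to 4): 32768sin(θ)^4/3 + 32768cos(θ)^4/3.
Outer (θ from 0 to 2π): 16384π.

Therefore ∮_C F · dr = 16384π.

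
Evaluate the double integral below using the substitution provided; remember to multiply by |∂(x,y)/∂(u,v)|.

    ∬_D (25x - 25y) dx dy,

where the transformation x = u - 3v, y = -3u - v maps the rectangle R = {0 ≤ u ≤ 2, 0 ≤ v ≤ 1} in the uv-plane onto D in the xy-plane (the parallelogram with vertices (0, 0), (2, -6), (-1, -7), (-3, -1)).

Compute the Jacobian determinant of (x, y) with respect to (u, v):

    ∂(x,y)/∂(u,v) = | 1  -3 | = (1)(-1) - (-3)(-3) = -10.
                   | -3  -1 |

Its absolute value is |J| = 10 (the area scaling factor).

Substituting x = u - 3v, y = -3u - v into the integrand,

    25x - 25y → 100u - 50v,

so the integral becomes

    ∬_R (100u - 50v) · |J| du dv = ∫_0^2 ∫_0^1 (1000u - 500v) dv du.

Inner (v): 1000u - 250.
Outer (u): 1500.

Therefore ∬_D (25x - 25y) dx dy = 1500.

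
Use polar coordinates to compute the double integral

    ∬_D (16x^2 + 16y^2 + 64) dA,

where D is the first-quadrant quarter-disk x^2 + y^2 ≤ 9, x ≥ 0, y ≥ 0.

The region D is 0 ≤ r ≤ 3, 0 ≤ θ ≤ π/2 in polar coordinates, where x = r cos(θ), y = r sin(θ), and dA = r dr dθ.

Under the substitution, the integrand becomes 16r^2 + 64, so

    ∬_D (16x^2 + 16y^2 + 64) dA = ∫_{0}^{π/2} ∫_{0}^{3} (16r^2 + 64) · r dr dθ.

Inner integral (in r): ∫_{0}^{3} (16r^2 + 64) · r dr = 612.

Outer integral (in θ): ∫_{0}^{π/2} (612) dθ = 306π.

Therefore ∬_D (16x^2 + 16y^2 + 64) dA = 306π.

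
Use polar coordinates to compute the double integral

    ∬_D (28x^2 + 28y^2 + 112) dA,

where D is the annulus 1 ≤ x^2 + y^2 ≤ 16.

The region D is 1 ≤ r ≤ 4, 0 ≤ θ ≤ 2π in polar coordinates, where x = r cos(θ), y = r sin(θ), and dA = r dr dθ.

Under the substitution, the integrand becomes 28r^2 + 112, so

    ∬_D (28x^2 + 28y^2 + 112) dA = ∫_{0}^{2π} ∫_{1}^{4} (28r^2 + 112) · r dr dθ.

Inner integral (in r): ∫_{1}^{4} (28r^2 + 112) · r dr = 2625.

Outer integral (in θ): ∫_{0}^{2π} (2625) dθ = 5250π.

Therefore ∬_D (28x^2 + 28y^2 + 112) dA = 5250π.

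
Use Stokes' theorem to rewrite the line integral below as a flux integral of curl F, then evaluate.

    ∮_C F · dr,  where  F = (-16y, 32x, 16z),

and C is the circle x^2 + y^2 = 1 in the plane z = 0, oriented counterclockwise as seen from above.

Let S be the flat disk x^2 + y^2 ≤ 1 in the plane z = 0, with upward unit normal n̂ = ẑ. By Stokes' theorem,

    ∮_C F · dr = ∬_S (∇ × F) · n̂ dS = ∬_D (curl F)_z dA,

where D is the disk x^2 + y^2 ≤ 1.

Compute the curl of F = (-16y, 32x, 16z):
    (∇ × F)_x = ∂F_z/∂y - ∂F_y/∂z = 0,
    (∇ × F)_y = ∂F_x/∂z - ∂F_z/∂x = 0,
    (∇ × F)_z = ∂F_y/∂x - ∂F_x/∂y = 48.

On z = 0, (curl F)_z = 48.

Convert to polar (x = r cos θ, y = r sin θ, dA = r dr dθ); the integrand becomes 48, so

    ∬_D (curl F)_z dA = ∫_0^{2π} ∫_0^{1} (48) · r dr dθ.

Inner (r from 0 to 1): 24.
Outer (θ from 0 to 2π): 48π.

Therefore ∮_C F · dr = 48π.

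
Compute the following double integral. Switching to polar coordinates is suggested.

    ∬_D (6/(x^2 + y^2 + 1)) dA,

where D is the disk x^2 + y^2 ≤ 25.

The region D is 0 ≤ r ≤ 5, 0 ≤ θ ≤ 2π in polar coordinates, where x = r cos(θ), y = r sin(θ), and dA = r dr dθ.

Under the substitution, the integrand becomes 6/(r^2 + 1), so

    ∬_D (6/(x^2 + y^2 + 1)) dA = ∫_{0}^{2π} ∫_{0}^{5} (6/(r^2 + 1)) · r dr dθ.

Inner integral (in r): ∫_{0}^{5} (6/(r^2 + 1)) · r dr = log(17576).

Outer integral (in θ): ∫_{0}^{2π} (log(17576)) dθ = 6π log(26).

Therefore ∬_D (6/(x^2 + y^2 + 1)) dA = 6π log(26).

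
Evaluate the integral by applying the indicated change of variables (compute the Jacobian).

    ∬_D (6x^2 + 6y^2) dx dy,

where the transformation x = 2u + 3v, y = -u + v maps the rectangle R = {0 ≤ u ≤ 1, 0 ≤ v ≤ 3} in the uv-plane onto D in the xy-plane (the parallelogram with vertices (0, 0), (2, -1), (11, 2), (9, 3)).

Compute the Jacobian determinant of (x, y) with respect to (u, v):

    ∂(x,y)/∂(u,v) = | 2  3 | = (2)(1) - (3)(-1) = 5.
                   | -1  1 |

Its absolute value is |J| = 5 (the area scaling factor).

Substituting x = 2u + 3v, y = -u + v into the integrand,

    6x^2 + 6y^2 → 30u^2 + 60u v + 60v^2,

so the integral becomes

    ∬_R (30u^2 + 60u v + 60v^2) · |J| du dv = ∫_0^1 ∫_0^3 (150u^2 + 300u v + 300v^2) dv du.

Inner (v): 450u^2 + 1350u + 2700.
Outer (u): 3525.

Therefore ∬_D (6x^2 + 6y^2) dx dy = 3525.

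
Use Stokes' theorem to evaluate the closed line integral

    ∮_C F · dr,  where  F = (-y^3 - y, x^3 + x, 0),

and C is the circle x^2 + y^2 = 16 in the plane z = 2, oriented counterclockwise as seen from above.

Let S be the flat disk x^2 + y^2 ≤ 16 in the plane z = 2, with upward unit normal n̂ = ẑ. By Stokes' theorem,

    ∮_C F · dr = ∬_S (∇ × F) · n̂ dS = ∬_D (curl F)_z dA,

where D is the disk x^2 + y^2 ≤ 16.

Compute the curl of F = (-y^3 - y, x^3 + x, 0):
    (∇ × F)_x = ∂F_z/∂y - ∂F_y/∂z = 0,
    (∇ × F)_y = ∂F_x/∂z - ∂F_z/∂x = 0,
    (∇ × F)_z = ∂F_y/∂x - ∂F_x/∂y = 3x^2 + 3y^2 + 2.

On z = 2, (curl F)_z = 3x^2 + 3y^2 + 2.

Convert to polar (x = r cos θ, y = r sin θ, dA = r dr dθ); the integrand becomes 3r^2 + 2, so

    ∬_D (curl F)_z dA = ∫_0^{2π} ∫_0^{4} (3r^2 + 2) · r dr dθ.

Inner (r from 0 to 4): 208.
Outer (θ from 0 to 2π): 416π.

Therefore ∮_C F · dr = 416π.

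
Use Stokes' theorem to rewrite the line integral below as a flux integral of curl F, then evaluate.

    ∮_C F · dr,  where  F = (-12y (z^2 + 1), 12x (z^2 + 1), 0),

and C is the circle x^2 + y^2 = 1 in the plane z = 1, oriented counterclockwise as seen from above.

Let S be the flat disk x^2 + y^2 ≤ 1 in the plane z = 1, with upward unit normal n̂ = ẑ. By Stokes' theorem,

    ∮_C F · dr = ∬_S (∇ × F) · n̂ dS = ∬_D (curl F)_z dA,

where D is the disk x^2 + y^2 ≤ 1.

Compute the curl of F = (-12y (z^2 + 1), 12x (z^2 + 1), 0):
    (∇ × F)_x = ∂F_z/∂y - ∂F_y/∂z = -24x z,
    (∇ × F)_y = ∂F_x/∂z - ∂F_z/∂x = -24y z,
    (∇ × F)_z = ∂F_y/∂x - ∂F_x/∂y = 24z^2 + 24.

On z = 1, (curl F)_z = 48.

Convert to polar (x = r cos θ, y = r sin θ, dA = r dr dθ); the integrand becomes 48, so

    ∬_D (curl F)_z dA = ∫_0^{2π} ∫_0^{1} (48) · r dr dθ.

Inner (r from 0 to 1): 24.
Outer (θ from 0 to 2π): 48π.

Therefore ∮_C F · dr = 48π.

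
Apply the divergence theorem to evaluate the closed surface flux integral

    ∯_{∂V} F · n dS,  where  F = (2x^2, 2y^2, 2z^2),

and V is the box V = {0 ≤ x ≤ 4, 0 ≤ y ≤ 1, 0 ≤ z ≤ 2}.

By the divergence theorem,

    ∯_{∂V} F · n dS = ∭_V (∇ · F) dV.

Compute the divergence:
    ∇ · F = ∂F_x/∂x + ∂F_y/∂y + ∂F_z/∂z = 4x + 4y + 4z.

V is a rectangular box, so dV = dx dy dz with 0 ≤ x ≤ 4, 0 ≤ y ≤ 1, 0 ≤ z ≤ 2.

Integrate (4x + 4y + 4z) over V as an iterated integral:

    ∭_V (∇·F) dV = ∫_0^{4} ∫_0^{1} ∫_0^{2} (4x + 4y + 4z) dz dy dx.

Inner (z from 0 to 2): 8x + 8y + 8.
Middle (y from 0 to 1): 8x + 12.
Outer (x from 0 to 4): 112.

Therefore ∯_{∂V} F · n dS = 112.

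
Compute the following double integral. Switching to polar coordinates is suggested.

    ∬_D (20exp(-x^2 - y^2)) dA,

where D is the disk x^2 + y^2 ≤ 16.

The region D is 0 ≤ r ≤ 4, 0 ≤ θ ≤ 2π in polar coordinates, where x = r cos(θ), y = r sin(θ), and dA = r dr dθ.

Under the substitution, the integrand becomes 20exp(-r^2), so

    ∬_D (20exp(-x^2 - y^2)) dA = ∫_{0}^{2π} ∫_{0}^{4} (20exp(-r^2)) · r dr dθ.

Inner integral (in r): ∫_{0}^{4} (20exp(-r^2)) · r dr = 10 - 10exp(-16).

Outer integral (in θ): ∫_{0}^{2π} (10 - 10exp(-16)) dθ = -20π exp(-16) + 20π.

Therefore ∬_D (20exp(-x^2 - y^2)) dA = -20π exp(-16) + 20π.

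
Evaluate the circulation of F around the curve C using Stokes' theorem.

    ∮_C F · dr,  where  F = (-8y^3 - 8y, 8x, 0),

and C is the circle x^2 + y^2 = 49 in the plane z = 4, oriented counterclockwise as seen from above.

Let S be the flat disk x^2 + y^2 ≤ 49 in the plane z = 4, with upward unit normal n̂ = ẑ. By Stokes' theorem,

    ∮_C F · dr = ∬_S (∇ × F) · n̂ dS = ∬_D (curl F)_z dA,

where D is the disk x^2 + y^2 ≤ 49.

Compute the curl of F = (-8y^3 - 8y, 8x, 0):
    (∇ × F)_x = ∂F_z/∂y - ∂F_y/∂z = 0,
    (∇ × F)_y = ∂F_x/∂z - ∂F_z/∂x = 0,
    (∇ × F)_z = ∂F_y/∂x - ∂F_x/∂y = 24y^2 + 16.

On z = 4, (curl F)_z = 24y^2 + 16.

Convert to polar (x = r cos θ, y = r sin θ, dA = r dr dθ); the integrand becomes 24r^2sin(θ)^2 + 16, so

    ∬_D (curl F)_z dA = ∫_0^{2π} ∫_0^{7} (24r^2sin(θ)^2 + 16) · r dr dθ.

Inner (r from 0 to 7): 14406sin(θ)^2 + 392.
Outer (θ from 0 to 2π): 15190π.

Therefore ∮_C F · dr = 15190π.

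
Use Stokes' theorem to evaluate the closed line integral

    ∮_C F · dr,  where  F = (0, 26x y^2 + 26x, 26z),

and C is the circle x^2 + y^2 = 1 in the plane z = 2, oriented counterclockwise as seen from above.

Let S be the flat disk x^2 + y^2 ≤ 1 in the plane z = 2, with upward unit normal n̂ = ẑ. By Stokes' theorem,

    ∮_C F · dr = ∬_S (∇ × F) · n̂ dS = ∬_D (curl F)_z dA,

where D is the disk x^2 + y^2 ≤ 1.

Compute the curl of F = (0, 26x y^2 + 26x, 26z):
    (∇ × F)_x = ∂F_z/∂y - ∂F_y/∂z = 0,
    (∇ × F)_y = ∂F_x/∂z - ∂F_z/∂x = 0,
    (∇ × F)_z = ∂F_y/∂x - ∂F_x/∂y = 26y^2 + 26.

On z = 2, (curl F)_z = 26y^2 + 26.

Convert to polar (x = r cos θ, y = r sin θ, dA = r dr dθ); the integrand becomes 26r^2sin(θ)^2 + 26, so

    ∬_D (curl F)_z dA = ∫_0^{2π} ∫_0^{1} (26r^2sin(θ)^2 + 26) · r dr dθ.

Inner (r from 0 to 1): 13sin(θ)^2/2 + 13.
Outer (θ from 0 to 2π): 65π/2.

Therefore ∮_C F · dr = 65π/2.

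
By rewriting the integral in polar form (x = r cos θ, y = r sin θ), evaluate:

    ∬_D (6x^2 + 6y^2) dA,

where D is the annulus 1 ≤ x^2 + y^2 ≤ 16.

The region D is 1 ≤ r ≤ 4, 0 ≤ θ ≤ 2π in polar coordinates, where x = r cos(θ), y = r sin(θ), and dA = r dr dθ.

Under the substitution, the integrand becomes 6r^2, so

    ∬_D (6x^2 + 6y^2) dA = ∫_{0}^{2π} ∫_{1}^{4} (6r^2) · r dr dθ.

Inner integral (in r): ∫_{1}^{4} (6r^2) · r dr = 765/2.

Outer integral (in θ): ∫_{0}^{2π} (765/2) dθ = 765π.

Therefore ∬_D (6x^2 + 6y^2) dA = 765π.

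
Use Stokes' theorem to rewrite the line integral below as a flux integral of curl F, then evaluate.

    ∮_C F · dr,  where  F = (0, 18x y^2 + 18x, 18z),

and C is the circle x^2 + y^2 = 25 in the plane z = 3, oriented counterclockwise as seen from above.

Let S be the flat disk x^2 + y^2 ≤ 25 in the plane z = 3, with upward unit normal n̂ = ẑ. By Stokes' theorem,

    ∮_C F · dr = ∬_S (∇ × F) · n̂ dS = ∬_D (curl F)_z dA,

where D is the disk x^2 + y^2 ≤ 25.

Compute the curl of F = (0, 18x y^2 + 18x, 18z):
    (∇ × F)_x = ∂F_z/∂y - ∂F_y/∂z = 0,
    (∇ × F)_y = ∂F_x/∂z - ∂F_z/∂x = 0,
    (∇ × F)_z = ∂F_y/∂x - ∂F_x/∂y = 18y^2 + 18.

On z = 3, (curl F)_z = 18y^2 + 18.

Convert to polar (x = r cos θ, y = r sin θ, dA = r dr dθ); the integrand becomes 18r^2sin(θ)^2 + 18, so

    ∬_D (curl F)_z dA = ∫_0^{2π} ∫_0^{5} (18r^2sin(θ)^2 + 18) · r dr dθ.

Inner (r from 0 to 5): 5625sin(θ)^2/2 + 225.
Outer (θ from 0 to 2π): 6525π/2.

Therefore ∮_C F · dr = 6525π/2.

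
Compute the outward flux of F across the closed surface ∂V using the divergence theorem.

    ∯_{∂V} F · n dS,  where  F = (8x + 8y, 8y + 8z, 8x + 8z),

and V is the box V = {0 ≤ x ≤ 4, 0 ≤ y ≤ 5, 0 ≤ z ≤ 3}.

By the divergence theorem,

    ∯_{∂V} F · n dS = ∭_V (∇ · F) dV.

Compute the divergence:
    ∇ · F = ∂F_x/∂x + ∂F_y/∂y + ∂F_z/∂z = 8 + 8 + 8 = 24.

V is a rectangular box, so dV = dx dy dz with 0 ≤ x ≤ 4, 0 ≤ y ≤ 5, 0 ≤ z ≤ 3.

Integrate (24) over V as an iterated integral:

    ∭_V (∇·F) dV = ∫_0^{4} ∫_0^{5} ∫_0^{3} (24) dz dy dx.

Inner (z from 0 to 3): 72.
Middle (y from 0 to 5): 360.
Outer (x from 0 to 4): 1440.

Therefore ∯_{∂V} F · n dS = 1440.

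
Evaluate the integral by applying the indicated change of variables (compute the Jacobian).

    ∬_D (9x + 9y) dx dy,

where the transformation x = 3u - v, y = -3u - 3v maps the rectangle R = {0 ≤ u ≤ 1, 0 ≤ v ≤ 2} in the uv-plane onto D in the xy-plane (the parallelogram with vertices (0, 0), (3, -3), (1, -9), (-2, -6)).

Compute the Jacobian determinant of (x, y) with respect to (u, v):

    ∂(x,y)/∂(u,v) = | 3  -1 | = (3)(-3) - (-1)(-3) = -12.
                   | -3  -3 |

Its absolute value is |J| = 12 (the area scaling factor).

Substituting x = 3u - v, y = -3u - 3v into the integrand,

    9x + 9y → -36v,

so the integral becomes

    ∬_R (-36v) · |J| du dv = ∫_0^1 ∫_0^2 (-432v) dv du.

Inner (v): -864.
Outer (u): -864.

Therefore ∬_D (9x + 9y) dx dy = -864.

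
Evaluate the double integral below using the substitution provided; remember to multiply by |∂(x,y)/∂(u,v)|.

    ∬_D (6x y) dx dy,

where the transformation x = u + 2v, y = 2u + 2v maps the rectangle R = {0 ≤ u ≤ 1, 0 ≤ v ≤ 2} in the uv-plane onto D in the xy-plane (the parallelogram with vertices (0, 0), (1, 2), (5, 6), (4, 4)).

Compute the Jacobian determinant of (x, y) with respect to (u, v):

    ∂(x,y)/∂(u,v) = | 1  2 | = (1)(2) - (2)(2) = -2.
                   | 2  2 |

Its absolute value is |J| = 2 (the area scaling factor).

Substituting x = u + 2v, y = 2u + 2v into the integrand,

    6x y → 12u^2 + 36u v + 24v^2,

so the integral becomes

    ∬_R (12u^2 + 36u v + 24v^2) · |J| du dv = ∫_0^1 ∫_0^2 (24u^2 + 72u v + 48v^2) dv du.

Inner (v): 48u^2 + 144u + 128.
Outer (u): 216.

Therefore ∬_D (6x y) dx dy = 216.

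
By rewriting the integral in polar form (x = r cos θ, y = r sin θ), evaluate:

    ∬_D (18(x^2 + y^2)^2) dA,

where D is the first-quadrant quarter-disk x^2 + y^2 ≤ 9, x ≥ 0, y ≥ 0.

The region D is 0 ≤ r ≤ 3, 0 ≤ θ ≤ π/2 in polar coordinates, where x = r cos(θ), y = r sin(θ), and dA = r dr dθ.

Under the substitution, the integrand becomes 18r^4, so

    ∬_D (18(x^2 + y^2)^2) dA = ∫_{0}^{π/2} ∫_{0}^{3} (18r^4) · r dr dθ.

Inner integral (in r): ∫_{0}^{3} (18r^4) · r dr = 2187.

Outer integral (in θ): ∫_{0}^{π/2} (2187) dθ = 2187π/2.

Therefore ∬_D (18(x^2 + y^2)^2) dA = 2187π/2.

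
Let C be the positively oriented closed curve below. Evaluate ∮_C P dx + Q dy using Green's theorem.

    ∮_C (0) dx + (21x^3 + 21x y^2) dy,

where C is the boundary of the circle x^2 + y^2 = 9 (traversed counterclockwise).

Green's theorem converts the closed line integral into a double integral over the enclosed region D:

    ∮_C P dx + Q dy = ∬_D (∂Q/∂x - ∂P/∂y) dA.

Here P = 0, Q = 21x^3 + 21x y^2, so

    ∂Q/∂x = 63x^2 + 21y^2,    ∂P/∂y = 0,
    ∂Q/∂x - ∂P/∂y = 63x^2 + 21y^2.

D is the region x^2 + y^2 ≤ 9. Evaluating the double integral:

In polar coordinates (x = r cos θ, y = r sin θ, dA = r dr dθ) the integrand becomes 21r^2(cos(2θ) + 2), so

    ∬_D (63x^2 + 21y^2) dA = ∫_0^{2π} ∫_0^{3} (21r^2(cos(2θ) + 2)) · r dr dθ.

Inner (r from 0 to 3): 1701cos(2θ)/4 + 1701/2.
Outer (θ from 0 to 2π): 1701π.

Therefore ∮_C P dx + Q dy = 1701π.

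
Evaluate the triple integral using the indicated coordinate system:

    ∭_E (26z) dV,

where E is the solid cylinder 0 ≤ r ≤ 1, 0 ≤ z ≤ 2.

In cylindrical coordinates, x = r cos(θ), y = r sin(θ), z = z, and dV = r dr dθ dz.

The integrand becomes 26z, so

    ∭_E (26z) dV = ∫_{0}^{2π} ∫_{0}^{1} ∫_{0}^{2} (26z) · r dz dr dθ.

Inner (z): 52r.
Middle (r from 0 to 1): 26.
Outer (θ): 52π.

Therefore the triple integral equals 52π.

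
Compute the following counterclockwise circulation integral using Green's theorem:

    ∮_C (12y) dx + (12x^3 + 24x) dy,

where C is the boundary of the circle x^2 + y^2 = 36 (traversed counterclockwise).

Green's theorem converts the closed line integral into a double integral over the enclosed region D:

    ∮_C P dx + Q dy = ∬_D (∂Q/∂x - ∂P/∂y) dA.

Here P = 12y, Q = 12x^3 + 24x, so

    ∂Q/∂x = 36x^2 + 24,    ∂P/∂y = 12,
    ∂Q/∂x - ∂P/∂y = 36x^2 + 12.

D is the region x^2 + y^2 ≤ 36. Evaluating the double integral:

In polar coordinates (x = r cos θ, y = r sin θ, dA = r dr dθ) the integrand becomes 36r^2cos(θ)^2 + 12, so

    ∬_D (36x^2 + 12) dA = ∫_0^{2π} ∫_0^{6} (36r^2cos(θ)^2 + 12) · r dr dθ.

Inner (r from 0 to 6): 11664cos(θ)^2 + 216.
Outer (θ from 0 to 2π): 12096π.

Therefore ∮_C P dx + Q dy = 12096π.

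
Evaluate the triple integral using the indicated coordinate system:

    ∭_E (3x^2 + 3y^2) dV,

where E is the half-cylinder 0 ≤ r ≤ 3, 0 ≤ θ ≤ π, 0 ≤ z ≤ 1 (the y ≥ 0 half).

In cylindrical coordinates, x = r cos(θ), y = r sin(θ), z = z, and dV = r dr dθ dz.

The integrand becomes 3r^2, so

    ∭_E (3x^2 + 3y^2) dV = ∫_{0}^{π} ∫_{0}^{3} ∫_{0}^{1} (3r^2) · r dz dr dθ.

Inner (z): 3r^3.
Middle (r from 0 to 3): 243/4.
Outer (θ): 243π/4.

Therefore the triple integral equals 243π/4.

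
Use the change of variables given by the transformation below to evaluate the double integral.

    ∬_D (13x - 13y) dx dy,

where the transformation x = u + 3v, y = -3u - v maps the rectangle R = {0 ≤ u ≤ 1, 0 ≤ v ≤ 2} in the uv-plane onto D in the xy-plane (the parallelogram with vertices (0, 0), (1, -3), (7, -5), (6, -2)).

Compute the Jacobian determinant of (x, y) with respect to (u, v):

    ∂(x,y)/∂(u,v) = | 1  3 | = (1)(-1) - (3)(-3) = 8.
                   | -3  -1 |

Its absolute value is |J| = 8 (the area scaling factor).

Substituting x = u + 3v, y = -3u - v into the integrand,

    13x - 13y → 52u + 52v,

so the integral becomes

    ∬_R (52u + 52v) · |J| du dv = ∫_0^1 ∫_0^2 (416u + 416v) dv du.

Inner (v): 832u + 832.
Outer (u): 1248.

Therefore ∬_D (13x - 13y) dx dy = 1248.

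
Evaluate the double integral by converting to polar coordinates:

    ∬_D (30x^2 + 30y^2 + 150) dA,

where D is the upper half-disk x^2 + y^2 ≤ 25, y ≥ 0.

The region D is 0 ≤ r ≤ 5, 0 ≤ θ ≤ π in polar coordinates, where x = r cos(θ), y = r sin(θ), and dA = r dr dθ.

Under the substitution, the integrand becomes 30r^2 + 150, so

    ∬_D (30x^2 + 30y^2 + 150) dA = ∫_{0}^{π} ∫_{0}^{5} (30r^2 + 150) · r dr dθ.

Inner integral (in r): ∫_{0}^{5} (30r^2 + 150) · r dr = 13125/2.

Outer integral (in θ): ∫_{0}^{π} (13125/2) dθ = 13125π/2.

Therefore ∬_D (30x^2 + 30y^2 + 150) dA = 13125π/2.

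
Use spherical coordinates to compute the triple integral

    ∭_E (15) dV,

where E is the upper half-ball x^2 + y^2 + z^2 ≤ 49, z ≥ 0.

In spherical coordinates, x = ρ sin(φ) cos(θ), y = ρ sin(φ) sin(θ), z = ρ cos(φ), and dV = ρ^2 sin(φ) dρ dφ dθ.

The integrand becomes 15, so

    ∭_E (15) dV = ∫_{0}^{2π} ∫_{0}^{π/2} ∫_{0}^{7} (15) · ρ^2 sin(φ) dρ dφ dθ.

Inner (ρ): 1715sin(φ).
Middle (φ): 1715.
Outer (θ): 3430π.

Therefore the triple integral equals 3430π.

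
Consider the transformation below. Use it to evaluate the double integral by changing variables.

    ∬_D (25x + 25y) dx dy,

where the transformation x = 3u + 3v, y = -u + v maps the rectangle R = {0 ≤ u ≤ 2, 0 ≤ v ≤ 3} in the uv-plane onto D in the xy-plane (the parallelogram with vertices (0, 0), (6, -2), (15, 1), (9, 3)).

Compute the Jacobian determinant of (x, y) with respect to (u, v):

    ∂(x,y)/∂(u,v) = | 3  3 | = (3)(1) - (3)(-1) = 6.
                   | -1  1 |

Its absolute value is |J| = 6 (the area scaling factor).

Substituting x = 3u + 3v, y = -u + v into the integrand,

    25x + 25y → 50u + 100v,

so the integral becomes

    ∬_R (50u + 100v) · |J| du dv = ∫_0^2 ∫_0^3 (300u + 600v) dv du.

Inner (v): 900u + 2700.
Outer (u): 7200.

Therefore ∬_D (25x + 25y) dx dy = 7200.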